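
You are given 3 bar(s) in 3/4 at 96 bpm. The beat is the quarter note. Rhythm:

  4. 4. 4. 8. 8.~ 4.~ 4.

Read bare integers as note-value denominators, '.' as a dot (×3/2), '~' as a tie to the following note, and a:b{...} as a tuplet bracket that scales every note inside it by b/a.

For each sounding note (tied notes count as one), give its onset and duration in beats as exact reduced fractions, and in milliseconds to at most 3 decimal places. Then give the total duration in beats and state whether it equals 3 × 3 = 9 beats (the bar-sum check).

1) 0.0ms=0b +937.5ms=3/2b
2) 937.5ms=3/2b +937.5ms=3/2b
3) 1875.0ms=3b +937.5ms=3/2b
4) 2812.5ms=9/2b +468.75ms=3/4b
5) 3281.25ms=21/4b +2343.75ms=15/4b
Σ=9b of 9 (96bpm 3/4) — PASS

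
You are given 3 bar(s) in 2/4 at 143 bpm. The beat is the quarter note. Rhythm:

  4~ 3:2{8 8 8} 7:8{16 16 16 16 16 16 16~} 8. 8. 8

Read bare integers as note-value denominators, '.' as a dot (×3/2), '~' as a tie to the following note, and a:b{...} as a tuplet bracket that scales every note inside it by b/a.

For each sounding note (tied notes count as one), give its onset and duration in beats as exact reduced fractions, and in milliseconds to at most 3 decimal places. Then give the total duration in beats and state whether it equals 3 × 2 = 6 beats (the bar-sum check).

1) 0.0ms=0b +559.441ms=4/3b
2) 559.441ms=4/3b +139.86ms=1/3b
3) 699.301ms=5/3b +139.86ms=1/3b
4) 839.161ms=2b +119.88ms=2/7b
5) 959.041ms=16/7b +119.88ms=2/7b
6) 1078.921ms=18/7b +119.88ms=2/7b
7) 1198.801ms=20/7b +119.88ms=2/7b
8) 1318.681ms=22/7b +119.88ms=2/7b
9) 1438.561ms=24/7b +119.88ms=2/7b
10) 1558.442ms=26/7b +434.565ms=29/28b
11) 1993.007ms=19/4b +314.685ms=3/4b
12) 2307.692ms=11/2b +209.79ms=1/2b
Σ=6b of 6 (143bpm 2/4) — PASS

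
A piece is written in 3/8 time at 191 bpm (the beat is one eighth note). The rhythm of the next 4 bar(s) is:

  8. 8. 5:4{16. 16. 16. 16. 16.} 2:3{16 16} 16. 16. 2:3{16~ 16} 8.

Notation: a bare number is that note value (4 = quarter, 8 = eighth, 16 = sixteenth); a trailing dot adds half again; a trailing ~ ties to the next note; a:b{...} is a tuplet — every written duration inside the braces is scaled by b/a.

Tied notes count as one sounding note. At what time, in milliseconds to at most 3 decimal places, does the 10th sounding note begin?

1. 0.0ms @ 0 + 471.204ms (3/2)
2. 471.204ms @ 3/2 + 471.204ms (3/2)
3. 942.408ms @ 3 + 188.482ms (3/5)
4. 1130.89ms @ 18/5 + 188.482ms (3/5)
5. 1319.372ms @ 21/5 + 188.482ms (3/5)
6. 1507.853ms @ 24/5 + 188.482ms (3/5)
7. 1696.335ms @ 27/5 + 188.482ms (3/5)
8. 1884.817ms @ 6 + 235.602ms (3/4)
9. 2120.419ms @ 27/4 + 235.602ms (3/4)
10. 2356.021ms @ 15/2 + 235.602ms (3/4)
11. 2591.623ms @ 33/4 + 235.602ms (3/4)
12. 2827.225ms @ 9 + 471.204ms (3/2)
13. 3298.429ms @ 21/2 + 471.204ms (3/2)

note 10 onset = 15/2b = 2356.021ms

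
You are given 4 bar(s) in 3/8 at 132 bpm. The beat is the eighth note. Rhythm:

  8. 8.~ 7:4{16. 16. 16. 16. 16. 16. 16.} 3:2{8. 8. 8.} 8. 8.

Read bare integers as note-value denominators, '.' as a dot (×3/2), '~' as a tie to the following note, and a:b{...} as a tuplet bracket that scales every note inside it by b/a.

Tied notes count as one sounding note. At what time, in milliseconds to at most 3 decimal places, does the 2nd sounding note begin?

note 2 onset = 3/2b = 681.818ms

1. 0.0ms @ 0 + 681.818ms (3/2)
2. 681.818ms @ 3/2 + 876.623ms (27/14)
3. 1558.442ms @ 24/7 + 194.805ms (3/7)
4. 1753.247ms @ 27/7 + 194.805ms (3/7)
5. 1948.052ms @ 30/7 + 194.805ms (3/7)
6. 2142.857ms @ 33/7 + 194.805ms (3/7)
7. 2337.662ms @ 36/7 + 194.805ms (3/7)
8. 2532.468ms @ 39/7 + 194.805ms (3/7)
9. 2727.273ms @ 6 + 454.545ms (1)
10. 3181.818ms @ 7 + 454.545ms (1)
11. 3636.364ms @ 8 + 454.545ms (1)
12. 4090.909ms @ 9 + 681.818ms (3/2)
13. 4772.727ms @ 21/2 + 681.818ms (3/2)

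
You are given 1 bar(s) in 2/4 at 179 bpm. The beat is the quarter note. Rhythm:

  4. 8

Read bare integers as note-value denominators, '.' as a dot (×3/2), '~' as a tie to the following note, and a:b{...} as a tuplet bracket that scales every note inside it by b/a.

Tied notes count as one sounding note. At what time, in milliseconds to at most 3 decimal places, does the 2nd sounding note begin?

1. 0.0ms @ 0 + 502.793ms (3/2)
2. 502.793ms @ 3/2 + 167.598ms (1/2)

note 2 onset = 3/2b = 502.793ms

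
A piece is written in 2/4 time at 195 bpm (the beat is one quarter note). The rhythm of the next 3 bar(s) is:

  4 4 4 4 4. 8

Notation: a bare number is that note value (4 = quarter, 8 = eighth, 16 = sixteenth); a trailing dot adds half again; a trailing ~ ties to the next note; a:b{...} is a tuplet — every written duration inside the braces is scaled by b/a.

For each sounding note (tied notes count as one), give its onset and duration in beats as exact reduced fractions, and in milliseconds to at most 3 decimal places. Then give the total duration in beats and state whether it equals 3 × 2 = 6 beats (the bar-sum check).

1) 0.0ms=0b +307.692ms=1b
2) 307.692ms=1b +307.692ms=1b
3) 615.385ms=2b +307.692ms=1b
4) 923.077ms=3b +307.692ms=1b
5) 1230.769ms=4b +461.538ms=3/2b
6) 1692.308ms=11/2b +153.846ms=1/2b
Σ=6b of 6 (195bpm 2/4) — PASS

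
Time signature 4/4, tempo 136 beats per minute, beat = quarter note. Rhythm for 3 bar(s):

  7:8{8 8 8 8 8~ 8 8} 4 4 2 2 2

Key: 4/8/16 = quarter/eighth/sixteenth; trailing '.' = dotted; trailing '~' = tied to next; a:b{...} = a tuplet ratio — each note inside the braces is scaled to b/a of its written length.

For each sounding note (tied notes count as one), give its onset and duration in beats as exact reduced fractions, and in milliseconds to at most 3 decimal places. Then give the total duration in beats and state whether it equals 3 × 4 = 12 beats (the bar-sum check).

1) 0.0ms=0b +252.101ms=4/7b
2) 252.101ms=4/7b +252.101ms=4/7b
3) 504.202ms=8/7b +252.101ms=4/7b
4) 756.303ms=12/7b +252.101ms=4/7b
5) 1008.403ms=16/7b +504.202ms=8/7b
6) 1512.605ms=24/7b +252.101ms=4/7b
7) 1764.706ms=4b +441.176ms=1b
8) 2205.882ms=5b +441.176ms=1b
9) 2647.059ms=6b +882.353ms=2b
10) 3529.412ms=8b +882.353ms=2b
11) 4411.765ms=10b +882.353ms=2b
Σ=12b of 12 (136bpm 4/4) — PASS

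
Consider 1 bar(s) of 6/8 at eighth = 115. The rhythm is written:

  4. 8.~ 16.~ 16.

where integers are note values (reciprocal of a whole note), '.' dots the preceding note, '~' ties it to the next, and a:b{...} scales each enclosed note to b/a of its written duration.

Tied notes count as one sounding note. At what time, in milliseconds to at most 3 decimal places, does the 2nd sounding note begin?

note 2 onset = 3b = 1565.217ms

1. 0.0ms @ 0 + 1565.217ms (3)
2. 1565.217ms @ 3 + 1565.217ms (3)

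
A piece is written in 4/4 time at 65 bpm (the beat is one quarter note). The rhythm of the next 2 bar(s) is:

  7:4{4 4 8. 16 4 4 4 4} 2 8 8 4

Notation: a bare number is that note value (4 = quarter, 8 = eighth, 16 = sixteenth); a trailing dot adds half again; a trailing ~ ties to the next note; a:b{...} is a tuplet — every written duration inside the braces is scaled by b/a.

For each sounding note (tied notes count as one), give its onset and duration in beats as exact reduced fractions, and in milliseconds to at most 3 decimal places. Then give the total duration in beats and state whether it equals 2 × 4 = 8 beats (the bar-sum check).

1) 0.0ms=0b +527.473ms=4/7b
2) 527.473ms=4/7b +527.473ms=4/7b
3) 1054.945ms=8/7b +395.604ms=3/7b
4) 1450.549ms=11/7b +131.868ms=1/7b
5) 1582.418ms=12/7b +527.473ms=4/7b
6) 2109.89ms=16/7b +527.473ms=4/7b
7) 2637.363ms=20/7b +527.473ms=4/7b
8) 3164.835ms=24/7b +527.473ms=4/7b
9) 3692.308ms=4b +1846.154ms=2b
10) 5538.462ms=6b +461.538ms=1/2b
11) 6000.0ms=13/2b +461.538ms=1/2b
12) 6461.538ms=7b +923.077ms=1b
Σ=8b of 8 (65bpm 4/4) — PASS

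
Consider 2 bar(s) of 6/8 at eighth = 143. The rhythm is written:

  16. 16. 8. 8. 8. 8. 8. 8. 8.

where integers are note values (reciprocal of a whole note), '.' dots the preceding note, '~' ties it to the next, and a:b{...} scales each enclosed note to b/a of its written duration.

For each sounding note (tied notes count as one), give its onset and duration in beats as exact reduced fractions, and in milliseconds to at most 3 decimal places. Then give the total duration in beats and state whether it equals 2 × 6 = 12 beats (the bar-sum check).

1) 0.0ms=0b +314.685ms=3/4b
2) 314.685ms=3/4b +314.685ms=3/4b
3) 629.371ms=3/2b +629.371ms=3/2b
4) 1258.741ms=3b +629.371ms=3/2b
5) 1888.112ms=9/2b +629.371ms=3/2b
6) 2517.483ms=6b +629.371ms=3/2b
7) 3146.853ms=15/2b +629.371ms=3/2b
8) 3776.224ms=9b +629.371ms=3/2b
9) 4405.594ms=21/2b +629.371ms=3/2b
Σ=12b of 12 (143bpm 6/8) — PASS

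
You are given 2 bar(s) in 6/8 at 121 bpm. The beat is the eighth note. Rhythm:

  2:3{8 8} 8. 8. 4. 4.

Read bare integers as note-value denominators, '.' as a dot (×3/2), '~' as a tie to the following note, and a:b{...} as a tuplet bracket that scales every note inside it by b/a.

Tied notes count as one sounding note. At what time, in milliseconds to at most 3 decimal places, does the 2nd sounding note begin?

1. 0.0ms @ 0 + 743.802ms (3/2)
2. 743.802ms @ 3/2 + 743.802ms (3/2)
3. 1487.603ms @ 3 + 743.802ms (3/2)
4. 2231.405ms @ 9/2 + 743.802ms (3/2)
5. 2975.207ms @ 6 + 1487.603ms (3)
6. 4462.81ms @ 9 + 1487.603ms (3)

note 2 onset = 3/2b = 743.802ms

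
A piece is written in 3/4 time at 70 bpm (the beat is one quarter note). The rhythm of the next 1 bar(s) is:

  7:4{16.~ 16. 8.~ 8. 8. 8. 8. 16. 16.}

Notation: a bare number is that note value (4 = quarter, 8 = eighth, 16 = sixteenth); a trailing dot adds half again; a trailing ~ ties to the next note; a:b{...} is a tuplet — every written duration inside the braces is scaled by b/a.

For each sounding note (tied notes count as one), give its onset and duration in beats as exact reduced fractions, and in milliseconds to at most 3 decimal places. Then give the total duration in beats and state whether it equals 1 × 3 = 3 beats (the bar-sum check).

1) 0.0ms=0b +367.347ms=3/7b
2) 367.347ms=3/7b +734.694ms=6/7b
3) 1102.041ms=9/7b +367.347ms=3/7b
4) 1469.388ms=12/7b +367.347ms=3/7b
5) 1836.735ms=15/7b +367.347ms=3/7b
6) 2204.082ms=18/7b +183.673ms=3/14b
7) 2387.755ms=39/14b +183.673ms=3/14b
Σ=3b of 3 (70bpm 3/4) — PASS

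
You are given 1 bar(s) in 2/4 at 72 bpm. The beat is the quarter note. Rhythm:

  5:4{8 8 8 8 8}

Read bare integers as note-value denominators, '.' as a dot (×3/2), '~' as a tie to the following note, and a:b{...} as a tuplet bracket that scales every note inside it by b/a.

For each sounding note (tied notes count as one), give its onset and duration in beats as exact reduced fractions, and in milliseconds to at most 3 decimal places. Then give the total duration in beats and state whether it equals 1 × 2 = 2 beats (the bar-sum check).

1) 0.0ms=0b +333.333ms=2/5b
2) 333.333ms=2/5b +333.333ms=2/5b
3) 666.667ms=4/5b +333.333ms=2/5b
4) 1000.0ms=6/5b +333.333ms=2/5b
5) 1333.333ms=8/5b +333.333ms=2/5b
Σ=2b of 2 (72bpm 2/4) — PASS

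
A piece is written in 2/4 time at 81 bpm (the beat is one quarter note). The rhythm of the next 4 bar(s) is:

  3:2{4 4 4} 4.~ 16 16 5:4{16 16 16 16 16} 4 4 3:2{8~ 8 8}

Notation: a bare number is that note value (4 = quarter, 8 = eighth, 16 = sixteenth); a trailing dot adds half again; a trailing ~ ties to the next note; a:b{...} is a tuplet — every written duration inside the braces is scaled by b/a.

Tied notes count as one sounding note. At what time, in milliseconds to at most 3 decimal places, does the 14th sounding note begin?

1. 0.0ms @ 0 + 493.827ms (2/3)
2. 493.827ms @ 2/3 + 493.827ms (2/3)
3. 987.654ms @ 4/3 + 493.827ms (2/3)
4. 1481.481ms @ 2 + 1296.296ms (7/4)
5. 2777.778ms @ 15/4 + 185.185ms (1/4)
6. 2962.963ms @ 4 + 148.148ms (1/5)
7. 3111.111ms @ 21/5 + 148.148ms (1/5)
8. 3259.259ms @ 22/5 + 148.148ms (1/5)
9. 3407.407ms @ 23/5 + 148.148ms (1/5)
10. 3555.556ms @ 24/5 + 148.148ms (1/5)
11. 3703.704ms @ 5 + 740.741ms (1)
12. 4444.444ms @ 6 + 740.741ms (1)
13. 5185.185ms @ 7 + 493.827ms (2/3)
14. 5679.012ms @ 23/3 + 246.914ms (1/3)

note 14 onset = 23/3b = 5679.012ms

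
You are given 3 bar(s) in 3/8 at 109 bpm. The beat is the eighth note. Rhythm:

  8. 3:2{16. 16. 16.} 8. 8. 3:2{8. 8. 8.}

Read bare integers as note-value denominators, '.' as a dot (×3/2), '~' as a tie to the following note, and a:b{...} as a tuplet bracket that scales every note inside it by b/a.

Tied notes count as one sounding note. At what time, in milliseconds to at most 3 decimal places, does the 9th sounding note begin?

1. 0.0ms @ 0 + 825.688ms (3/2)
2. 825.688ms @ 3/2 + 275.229ms (1/2)
3. 1100.917ms @ 2 + 275.229ms (1/2)
4. 1376.147ms @ 5/2 + 275.229ms (1/2)
5. 1651.376ms @ 3 + 825.688ms (3/2)
6. 2477.064ms @ 9/2 + 825.688ms (3/2)
7. 3302.752ms @ 6 + 550.459ms (1)
8. 3853.211ms @ 7 + 550.459ms (1)
9. 4403.67ms @ 8 + 550.459ms (1)

note 9 onset = 8b = 4403.67ms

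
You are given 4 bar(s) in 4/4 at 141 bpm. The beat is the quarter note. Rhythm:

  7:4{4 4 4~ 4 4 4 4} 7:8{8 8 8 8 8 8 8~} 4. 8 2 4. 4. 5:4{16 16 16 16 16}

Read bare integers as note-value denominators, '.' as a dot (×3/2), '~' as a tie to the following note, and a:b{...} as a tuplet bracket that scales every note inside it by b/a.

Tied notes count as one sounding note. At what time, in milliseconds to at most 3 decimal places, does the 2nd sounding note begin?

1. 0.0ms @ 0 + 243.161ms (4/7)
2. 243.161ms @ 4/7 + 243.161ms (4/7)
3. 486.322ms @ 8/7 + 486.322ms (8/7)
4. 972.644ms @ 16/7 + 243.161ms (4/7)
5. 1215.805ms @ 20/7 + 243.161ms (4/7)
6. 1458.967ms @ 24/7 + 243.161ms (4/7)
7. 1702.128ms @ 4 + 243.161ms (4/7)
8. 1945.289ms @ 32/7 + 243.161ms (4/7)
9. 2188.45ms @ 36/7 + 243.161ms (4/7)
10. 2431.611ms @ 40/7 + 243.161ms (4/7)
11. 2674.772ms @ 44/7 + 243.161ms (4/7)
12. 2917.933ms @ 48/7 + 243.161ms (4/7)
13. 3161.094ms @ 52/7 + 881.459ms (29/14)
14. 4042.553ms @ 19/2 + 212.766ms (1/2)
15. 4255.319ms @ 10 + 851.064ms (2)
16. 5106.383ms @ 12 + 638.298ms (3/2)
17. 5744.681ms @ 27/2 + 638.298ms (3/2)
18. 6382.979ms @ 15 + 85.106ms (1/5)
19. 6468.085ms @ 76/5 + 85.106ms (1/5)
20. 6553.191ms @ 77/5 + 85.106ms (1/5)
21. 6638.298ms @ 78/5 + 85.106ms (1/5)
22. 6723.404ms @ 79/5 + 85.106ms (1/5)

note 2 onset = 4/7b = 243.161ms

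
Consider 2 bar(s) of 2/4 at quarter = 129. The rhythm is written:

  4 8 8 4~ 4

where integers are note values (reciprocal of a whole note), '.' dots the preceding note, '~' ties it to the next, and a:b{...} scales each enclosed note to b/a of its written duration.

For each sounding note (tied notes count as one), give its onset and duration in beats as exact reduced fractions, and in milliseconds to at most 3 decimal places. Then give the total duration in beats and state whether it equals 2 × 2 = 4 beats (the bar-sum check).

1) 0.0ms=0b +465.116ms=1b
2) 465.116ms=1b +232.558ms=1/2b
3) 697.674ms=3/2b +232.558ms=1/2b
4) 930.233ms=2b +930.233ms=2b
Σ=4b of 4 (129bpm 2/4) — PASS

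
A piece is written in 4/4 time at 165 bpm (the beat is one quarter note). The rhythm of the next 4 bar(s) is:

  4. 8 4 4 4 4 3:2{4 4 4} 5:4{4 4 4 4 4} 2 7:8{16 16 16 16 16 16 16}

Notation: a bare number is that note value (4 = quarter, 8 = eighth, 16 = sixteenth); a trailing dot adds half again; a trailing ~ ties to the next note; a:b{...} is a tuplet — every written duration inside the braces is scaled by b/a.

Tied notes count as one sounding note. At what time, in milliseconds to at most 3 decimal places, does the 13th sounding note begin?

1. 0.0ms @ 0 + 545.455ms (3/2)
2. 545.455ms @ 3/2 + 181.818ms (1/2)
3. 727.273ms @ 2 + 363.636ms (1)
4. 1090.909ms @ 3 + 363.636ms (1)
5. 1454.545ms @ 4 + 363.636ms (1)
6. 1818.182ms @ 5 + 363.636ms (1)
7. 2181.818ms @ 6 + 242.424ms (2/3)
8. 2424.242ms @ 20/3 + 242.424ms (2/3)
9. 2666.667ms @ 22/3 + 242.424ms (2/3)
10. 2909.091ms @ 8 + 290.909ms (4/5)
11. 3200.0ms @ 44/5 + 290.909ms (4/5)
12. 3490.909ms @ 48/5 + 290.909ms (4/5)
13. 3781.818ms @ 52/5 + 290.909ms (4/5)
14. 4072.727ms @ 56/5 + 290.909ms (4/5)
15. 4363.636ms @ 12 + 727.273ms (2)
16. 5090.909ms @ 14 + 103.896ms (2/7)
17. 5194.805ms @ 100/7 + 103.896ms (2/7)
18. 5298.701ms @ 102/7 + 103.896ms (2/7)
19. 5402.597ms @ 104/7 + 103.896ms (2/7)
20. 5506.494ms @ 106/7 + 103.896ms (2/7)
21. 5610.39ms @ 108/7 + 103.896ms (2/7)
22. 5714.286ms @ 110/7 + 103.896ms (2/7)

note 13 onset = 52/5b = 3781.818ms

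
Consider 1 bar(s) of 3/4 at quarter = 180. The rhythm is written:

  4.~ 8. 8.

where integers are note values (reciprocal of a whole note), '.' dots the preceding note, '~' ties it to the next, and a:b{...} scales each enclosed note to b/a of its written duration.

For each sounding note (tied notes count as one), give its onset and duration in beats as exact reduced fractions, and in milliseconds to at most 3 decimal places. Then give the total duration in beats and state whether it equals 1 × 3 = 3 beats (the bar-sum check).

1) 0.0ms=0b +750.0ms=9/4b
2) 750.0ms=9/4b +250.0ms=3/4b
Σ=3b of 3 (180bpm 3/4) — PASS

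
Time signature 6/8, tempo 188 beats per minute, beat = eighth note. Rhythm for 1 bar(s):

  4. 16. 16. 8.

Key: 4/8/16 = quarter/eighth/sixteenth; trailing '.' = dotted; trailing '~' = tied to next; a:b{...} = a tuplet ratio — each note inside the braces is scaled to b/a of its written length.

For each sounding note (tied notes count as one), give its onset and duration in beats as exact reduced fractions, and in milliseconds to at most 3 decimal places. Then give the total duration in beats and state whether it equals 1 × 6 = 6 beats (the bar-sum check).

1) 0.0ms=0b +957.447ms=3b
2) 957.447ms=3b +239.362ms=3/4b
3) 1196.809ms=15/4b +239.362ms=3/4b
4) 1436.17ms=9/2b +478.723ms=3/2b
Σ=6b of 6 (188bpm 6/8) — PASS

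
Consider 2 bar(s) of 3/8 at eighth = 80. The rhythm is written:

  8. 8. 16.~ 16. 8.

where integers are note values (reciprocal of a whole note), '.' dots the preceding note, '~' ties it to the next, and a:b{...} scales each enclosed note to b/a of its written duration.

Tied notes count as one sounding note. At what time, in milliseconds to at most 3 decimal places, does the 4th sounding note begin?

note 4 onset = 9/2b = 3375.0ms

1. 0.0ms @ 0 + 1125.0ms (3/2)
2. 1125.0ms @ 3/2 + 1125.0ms (3/2)
3. 2250.0ms @ 3 + 1125.0ms (3/2)
4. 3375.0ms @ 9/2 + 1125.0ms (3/2)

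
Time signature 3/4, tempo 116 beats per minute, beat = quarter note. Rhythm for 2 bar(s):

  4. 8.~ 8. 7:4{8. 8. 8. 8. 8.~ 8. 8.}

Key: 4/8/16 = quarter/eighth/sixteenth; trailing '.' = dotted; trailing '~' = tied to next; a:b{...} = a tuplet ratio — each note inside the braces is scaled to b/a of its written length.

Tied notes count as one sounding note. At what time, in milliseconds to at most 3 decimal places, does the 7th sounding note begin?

note 7 onset = 33/7b = 2438.424ms

1. 0.0ms @ 0 + 775.862ms (3/2)
2. 775.862ms @ 3/2 + 775.862ms (3/2)
3. 1551.724ms @ 3 + 221.675ms (3/7)
4. 1773.399ms @ 24/7 + 221.675ms (3/7)
5. 1995.074ms @ 27/7 + 221.675ms (3/7)
6. 2216.749ms @ 30/7 + 221.675ms (3/7)
7. 2438.424ms @ 33/7 + 443.35ms (6/7)
8. 2881.773ms @ 39/7 + 221.675ms (3/7)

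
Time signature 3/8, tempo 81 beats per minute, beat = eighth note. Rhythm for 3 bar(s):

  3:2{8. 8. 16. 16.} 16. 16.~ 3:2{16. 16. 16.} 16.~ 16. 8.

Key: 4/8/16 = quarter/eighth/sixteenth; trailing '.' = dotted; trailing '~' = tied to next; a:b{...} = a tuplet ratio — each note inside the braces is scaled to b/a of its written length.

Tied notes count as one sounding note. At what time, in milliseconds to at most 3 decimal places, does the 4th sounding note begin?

1. 0.0ms @ 0 + 740.741ms (1)
2. 740.741ms @ 1 + 740.741ms (1)
3. 1481.481ms @ 2 + 370.37ms (1/2)
4. 1851.852ms @ 5/2 + 370.37ms (1/2)
5. 2222.222ms @ 3 + 555.556ms (3/4)
6. 2777.778ms @ 15/4 + 925.926ms (5/4)
7. 3703.704ms @ 5 + 370.37ms (1/2)
8. 4074.074ms @ 11/2 + 370.37ms (1/2)
9. 4444.444ms @ 6 + 1111.111ms (3/2)
10. 5555.556ms @ 15/2 + 1111.111ms (3/2)

note 4 onset = 5/2b = 1851.852ms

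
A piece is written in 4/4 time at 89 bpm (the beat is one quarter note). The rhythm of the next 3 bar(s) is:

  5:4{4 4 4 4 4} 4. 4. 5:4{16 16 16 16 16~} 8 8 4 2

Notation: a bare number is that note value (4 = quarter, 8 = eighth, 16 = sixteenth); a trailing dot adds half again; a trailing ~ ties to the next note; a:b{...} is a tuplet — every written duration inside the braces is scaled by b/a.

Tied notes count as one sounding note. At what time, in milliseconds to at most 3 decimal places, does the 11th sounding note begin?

1. 0.0ms @ 0 + 539.326ms (4/5)
2. 539.326ms @ 4/5 + 539.326ms (4/5)
3. 1078.652ms @ 8/5 + 539.326ms (4/5)
4. 1617.978ms @ 12/5 + 539.326ms (4/5)
5. 2157.303ms @ 16/5 + 539.326ms (4/5)
6. 2696.629ms @ 4 + 1011.236ms (3/2)
7. 3707.865ms @ 11/2 + 1011.236ms (3/2)
8. 4719.101ms @ 7 + 134.831ms (1/5)
9. 4853.933ms @ 36/5 + 134.831ms (1/5)
10. 4988.764ms @ 37/5 + 134.831ms (1/5)
11. 5123.596ms @ 38/5 + 134.831ms (1/5)
12. 5258.427ms @ 39/5 + 471.91ms (7/10)
13. 5730.337ms @ 17/2 + 337.079ms (1/2)
14. 6067.416ms @ 9 + 674.157ms (1)
15. 6741.573ms @ 10 + 1348.315ms (2)

note 11 onset = 38/5b = 5123.596ms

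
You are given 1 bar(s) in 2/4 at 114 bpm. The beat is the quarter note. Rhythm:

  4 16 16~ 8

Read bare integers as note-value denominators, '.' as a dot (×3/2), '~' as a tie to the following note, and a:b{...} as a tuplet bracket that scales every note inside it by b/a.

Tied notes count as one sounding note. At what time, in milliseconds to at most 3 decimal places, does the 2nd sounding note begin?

note 2 onset = 1b = 526.316ms

1. 0.0ms @ 0 + 526.316ms (1)
2. 526.316ms @ 1 + 131.579ms (1/4)
3. 657.895ms @ 5/4 + 394.737ms (3/4)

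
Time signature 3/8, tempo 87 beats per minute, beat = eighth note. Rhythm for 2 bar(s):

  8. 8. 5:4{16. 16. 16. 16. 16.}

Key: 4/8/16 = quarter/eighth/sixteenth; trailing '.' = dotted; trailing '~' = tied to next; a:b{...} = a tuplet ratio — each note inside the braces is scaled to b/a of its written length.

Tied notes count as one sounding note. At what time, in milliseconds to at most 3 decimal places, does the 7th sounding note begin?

note 7 onset = 27/5b = 3724.138ms

1. 0.0ms @ 0 + 1034.483ms (3/2)
2. 1034.483ms @ 3/2 + 1034.483ms (3/2)
3. 2068.966ms @ 3 + 413.793ms (3/5)
4. 2482.759ms @ 18/5 + 413.793ms (3/5)
5. 2896.552ms @ 21/5 + 413.793ms (3/5)
6. 3310.345ms @ 24/5 + 413.793ms (3/5)
7. 3724.138ms @ 27/5 + 413.793ms (3/5)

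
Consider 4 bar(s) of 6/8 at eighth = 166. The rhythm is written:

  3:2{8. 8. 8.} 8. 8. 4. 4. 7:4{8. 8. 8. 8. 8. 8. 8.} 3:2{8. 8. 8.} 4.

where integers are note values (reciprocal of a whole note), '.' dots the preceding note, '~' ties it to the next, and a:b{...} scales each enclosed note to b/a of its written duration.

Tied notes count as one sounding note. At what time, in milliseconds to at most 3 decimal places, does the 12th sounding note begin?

1. 0.0ms @ 0 + 361.446ms (1)
2. 361.446ms @ 1 + 361.446ms (1)
3. 722.892ms @ 2 + 361.446ms (1)
4. 1084.337ms @ 3 + 542.169ms (3/2)
5. 1626.506ms @ 9/2 + 542.169ms (3/2)
6. 2168.675ms @ 6 + 1084.337ms (3)
7. 3253.012ms @ 9 + 1084.337ms (3)
8. 4337.349ms @ 12 + 309.811ms (6/7)
9. 4647.16ms @ 90/7 + 309.811ms (6/7)
10. 4956.971ms @ 96/7 + 309.811ms (6/7)
11. 5266.781ms @ 102/7 + 309.811ms (6/7)
12. 5576.592ms @ 108/7 + 309.811ms (6/7)
13. 5886.403ms @ 114/7 + 309.811ms (6/7)
14. 6196.213ms @ 120/7 + 309.811ms (6/7)
15. 6506.024ms @ 18 + 361.446ms (1)
16. 6867.47ms @ 19 + 361.446ms (1)
17. 7228.916ms @ 20 + 361.446ms (1)
18. 7590.361ms @ 21 + 1084.337ms (3)

note 12 onset = 108/7b = 5576.592ms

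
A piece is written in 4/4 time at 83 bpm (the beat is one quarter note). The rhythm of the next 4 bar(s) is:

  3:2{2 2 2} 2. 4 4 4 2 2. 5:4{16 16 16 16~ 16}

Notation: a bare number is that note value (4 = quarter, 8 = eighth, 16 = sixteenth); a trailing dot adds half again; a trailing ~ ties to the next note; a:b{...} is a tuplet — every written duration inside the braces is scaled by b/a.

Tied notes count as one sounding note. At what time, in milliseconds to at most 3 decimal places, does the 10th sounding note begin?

note 10 onset = 15b = 10843.373ms

1. 0.0ms @ 0 + 963.855ms (4/3)
2. 963.855ms @ 4/3 + 963.855ms (4/3)
3. 1927.711ms @ 8/3 + 963.855ms (4/3)
4. 2891.566ms @ 4 + 2168.675ms (3)
5. 5060.241ms @ 7 + 722.892ms (1)
6. 5783.133ms @ 8 + 722.892ms (1)
7. 6506.024ms @ 9 + 722.892ms (1)
8. 7228.916ms @ 10 + 1445.783ms (2)
9. 8674.699ms @ 12 + 2168.675ms (3)
10. 10843.373ms @ 15 + 144.578ms (1/5)
11. 10987.952ms @ 76/5 + 144.578ms (1/5)
12. 11132.53ms @ 77/5 + 144.578ms (1/5)
13. 11277.108ms @ 78/5 + 289.157ms (2/5)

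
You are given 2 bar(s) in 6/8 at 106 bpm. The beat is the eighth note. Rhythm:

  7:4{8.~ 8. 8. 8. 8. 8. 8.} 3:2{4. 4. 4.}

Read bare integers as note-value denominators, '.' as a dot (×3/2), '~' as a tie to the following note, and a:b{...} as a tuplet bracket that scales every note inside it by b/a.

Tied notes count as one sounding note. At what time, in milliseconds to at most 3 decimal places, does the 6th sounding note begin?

note 6 onset = 36/7b = 2911.051ms

1. 0.0ms @ 0 + 970.35ms (12/7)
2. 970.35ms @ 12/7 + 485.175ms (6/7)
3. 1455.526ms @ 18/7 + 485.175ms (6/7)
4. 1940.701ms @ 24/7 + 485.175ms (6/7)
5. 2425.876ms @ 30/7 + 485.175ms (6/7)
6. 2911.051ms @ 36/7 + 485.175ms (6/7)
7. 3396.226ms @ 6 + 1132.075ms (2)
8. 4528.302ms @ 8 + 1132.075ms (2)
9. 5660.377ms @ 10 + 1132.075ms (2)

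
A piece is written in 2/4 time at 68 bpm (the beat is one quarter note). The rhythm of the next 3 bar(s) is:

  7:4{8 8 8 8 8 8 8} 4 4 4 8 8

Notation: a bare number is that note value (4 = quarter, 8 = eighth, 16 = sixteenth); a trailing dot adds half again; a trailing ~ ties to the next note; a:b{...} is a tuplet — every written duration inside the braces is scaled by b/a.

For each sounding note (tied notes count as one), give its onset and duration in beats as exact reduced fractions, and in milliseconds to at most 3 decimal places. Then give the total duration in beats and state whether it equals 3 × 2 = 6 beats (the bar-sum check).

1) 0.0ms=0b +252.101ms=2/7b
2) 252.101ms=2/7b +252.101ms=2/7b
3) 504.202ms=4/7b +252.101ms=2/7b
4) 756.303ms=6/7b +252.101ms=2/7b
5) 1008.403ms=8/7b +252.101ms=2/7b
6) 1260.504ms=10/7b +252.101ms=2/7b
7) 1512.605ms=12/7b +252.101ms=2/7b
8) 1764.706ms=2b +882.353ms=1b
9) 2647.059ms=3b +882.353ms=1b
10) 3529.412ms=4b +882.353ms=1b
11) 4411.765ms=5b +441.176ms=1/2b
12) 4852.941ms=11/2b +441.176ms=1/2b
Σ=6b of 6 (68bpm 2/4) — PASS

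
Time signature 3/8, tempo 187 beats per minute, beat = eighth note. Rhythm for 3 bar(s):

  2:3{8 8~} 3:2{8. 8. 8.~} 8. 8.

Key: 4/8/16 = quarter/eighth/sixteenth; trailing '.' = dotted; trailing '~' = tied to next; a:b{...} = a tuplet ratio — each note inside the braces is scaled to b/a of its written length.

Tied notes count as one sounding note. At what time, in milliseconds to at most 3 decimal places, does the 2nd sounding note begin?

1. 0.0ms @ 0 + 481.283ms (3/2)
2. 481.283ms @ 3/2 + 802.139ms (5/2)
3. 1283.422ms @ 4 + 320.856ms (1)
4. 1604.278ms @ 5 + 802.139ms (5/2)
5. 2406.417ms @ 15/2 + 481.283ms (3/2)

note 2 onset = 3/2b = 481.283ms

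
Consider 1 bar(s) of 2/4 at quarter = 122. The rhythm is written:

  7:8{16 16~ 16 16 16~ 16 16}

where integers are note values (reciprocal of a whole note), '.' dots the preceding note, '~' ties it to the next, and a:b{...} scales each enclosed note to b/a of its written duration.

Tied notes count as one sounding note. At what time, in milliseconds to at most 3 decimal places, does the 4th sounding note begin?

1. 0.0ms @ 0 + 140.515ms (2/7)
2. 140.515ms @ 2/7 + 281.03ms (4/7)
3. 421.546ms @ 6/7 + 140.515ms (2/7)
4. 562.061ms @ 8/7 + 281.03ms (4/7)
5. 843.091ms @ 12/7 + 140.515ms (2/7)

note 4 onset = 8/7b = 562.061ms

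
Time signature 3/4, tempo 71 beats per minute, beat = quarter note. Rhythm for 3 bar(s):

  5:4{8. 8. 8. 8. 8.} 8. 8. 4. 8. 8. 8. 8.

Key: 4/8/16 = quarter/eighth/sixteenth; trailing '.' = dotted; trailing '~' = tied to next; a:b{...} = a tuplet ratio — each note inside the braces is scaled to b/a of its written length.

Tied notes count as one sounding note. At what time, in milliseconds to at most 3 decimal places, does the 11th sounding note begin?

note 11 onset = 15/2b = 6338.028ms

1. 0.0ms @ 0 + 507.042ms (3/5)
2. 507.042ms @ 3/5 + 507.042ms (3/5)
3. 1014.085ms @ 6/5 + 507.042ms (3/5)
4. 1521.127ms @ 9/5 + 507.042ms (3/5)
5. 2028.169ms @ 12/5 + 507.042ms (3/5)
6. 2535.211ms @ 3 + 633.803ms (3/4)
7. 3169.014ms @ 15/4 + 633.803ms (3/4)
8. 3802.817ms @ 9/2 + 1267.606ms (3/2)
9. 5070.423ms @ 6 + 633.803ms (3/4)
10. 5704.225ms @ 27/4 + 633.803ms (3/4)
11. 6338.028ms @ 15/2 + 633.803ms (3/4)
12. 6971.831ms @ 33/4 + 633.803ms (3/4)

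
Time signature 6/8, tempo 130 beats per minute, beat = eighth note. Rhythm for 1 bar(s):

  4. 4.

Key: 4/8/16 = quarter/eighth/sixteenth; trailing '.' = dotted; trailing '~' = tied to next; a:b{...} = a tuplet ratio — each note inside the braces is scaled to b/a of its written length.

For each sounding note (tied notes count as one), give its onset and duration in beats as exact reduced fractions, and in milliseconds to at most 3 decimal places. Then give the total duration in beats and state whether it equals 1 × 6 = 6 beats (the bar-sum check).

1) 0.0ms=0b +1384.615ms=3b
2) 1384.615ms=3b +1384.615ms=3b
Σ=6b of 6 (130bpm 6/8) — PASS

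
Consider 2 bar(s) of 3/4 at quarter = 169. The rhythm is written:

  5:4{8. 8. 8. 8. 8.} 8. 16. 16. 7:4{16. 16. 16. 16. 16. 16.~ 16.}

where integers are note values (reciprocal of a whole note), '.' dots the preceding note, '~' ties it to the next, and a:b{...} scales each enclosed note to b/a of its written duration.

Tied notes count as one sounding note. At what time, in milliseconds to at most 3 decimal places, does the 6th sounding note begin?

note 6 onset = 3b = 1065.089ms

1. 0.0ms @ 0 + 213.018ms (3/5)
2. 213.018ms @ 3/5 + 213.018ms (3/5)
3. 426.036ms @ 6/5 + 213.018ms (3/5)
4. 639.053ms @ 9/5 + 213.018ms (3/5)
5. 852.071ms @ 12/5 + 213.018ms (3/5)
6. 1065.089ms @ 3 + 266.272ms (3/4)
7. 1331.361ms @ 15/4 + 133.136ms (3/8)
8. 1464.497ms @ 33/8 + 133.136ms (3/8)
9. 1597.633ms @ 9/2 + 76.078ms (3/14)
10. 1673.711ms @ 33/7 + 76.078ms (3/14)
11. 1749.789ms @ 69/14 + 76.078ms (3/14)
12. 1825.866ms @ 36/7 + 76.078ms (3/14)
13. 1901.944ms @ 75/14 + 76.078ms (3/14)
14. 1978.022ms @ 39/7 + 152.156ms (3/7)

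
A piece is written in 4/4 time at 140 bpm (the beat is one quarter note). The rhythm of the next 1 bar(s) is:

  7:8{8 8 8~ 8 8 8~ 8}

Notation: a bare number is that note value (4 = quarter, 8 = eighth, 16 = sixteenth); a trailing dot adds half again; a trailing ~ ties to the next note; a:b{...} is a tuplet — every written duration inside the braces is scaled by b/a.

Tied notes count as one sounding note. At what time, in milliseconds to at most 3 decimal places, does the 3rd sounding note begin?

note 3 onset = 8/7b = 489.796ms

1. 0.0ms @ 0 + 244.898ms (4/7)
2. 244.898ms @ 4/7 + 244.898ms (4/7)
3. 489.796ms @ 8/7 + 489.796ms (8/7)
4. 979.592ms @ 16/7 + 244.898ms (4/7)
5. 1224.49ms @ 20/7 + 489.796ms (8/7)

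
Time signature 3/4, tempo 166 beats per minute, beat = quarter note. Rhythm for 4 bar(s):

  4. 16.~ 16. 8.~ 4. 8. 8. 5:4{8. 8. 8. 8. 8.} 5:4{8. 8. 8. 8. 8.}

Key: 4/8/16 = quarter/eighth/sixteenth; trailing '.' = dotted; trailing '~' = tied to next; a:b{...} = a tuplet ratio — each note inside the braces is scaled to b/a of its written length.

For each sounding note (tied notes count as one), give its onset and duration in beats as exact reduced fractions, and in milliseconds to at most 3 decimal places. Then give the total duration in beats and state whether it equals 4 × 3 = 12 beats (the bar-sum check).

1) 0.0ms=0b +542.169ms=3/2b
2) 542.169ms=3/2b +271.084ms=3/4b
3) 813.253ms=9/4b +813.253ms=9/4b
4) 1626.506ms=9/2b +271.084ms=3/4b
5) 1897.59ms=21/4b +271.084ms=3/4b
6) 2168.675ms=6b +216.867ms=3/5b
7) 2385.542ms=33/5b +216.867ms=3/5b
8) 2602.41ms=36/5b +216.867ms=3/5b
9) 2819.277ms=39/5b +216.867ms=3/5b
10) 3036.145ms=42/5b +216.867ms=3/5b
11) 3253.012ms=9b +216.867ms=3/5b
12) 3469.88ms=48/5b +216.867ms=3/5b
13) 3686.747ms=51/5b +216.867ms=3/5b
14) 3903.614ms=54/5b +216.867ms=3/5b
15) 4120.482ms=57/5b +216.867ms=3/5b
Σ=12b of 12 (166bpm 3/4) — PASS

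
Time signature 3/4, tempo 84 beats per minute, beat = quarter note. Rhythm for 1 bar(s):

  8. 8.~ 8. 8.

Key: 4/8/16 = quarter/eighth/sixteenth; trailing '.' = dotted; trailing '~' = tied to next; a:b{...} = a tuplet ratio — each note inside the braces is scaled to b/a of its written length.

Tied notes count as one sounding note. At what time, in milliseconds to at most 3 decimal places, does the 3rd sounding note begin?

1. 0.0ms @ 0 + 535.714ms (3/4)
2. 535.714ms @ 3/4 + 1071.429ms (3/2)
3. 1607.143ms @ 9/4 + 535.714ms (3/4)

note 3 onset = 9/4b = 1607.143ms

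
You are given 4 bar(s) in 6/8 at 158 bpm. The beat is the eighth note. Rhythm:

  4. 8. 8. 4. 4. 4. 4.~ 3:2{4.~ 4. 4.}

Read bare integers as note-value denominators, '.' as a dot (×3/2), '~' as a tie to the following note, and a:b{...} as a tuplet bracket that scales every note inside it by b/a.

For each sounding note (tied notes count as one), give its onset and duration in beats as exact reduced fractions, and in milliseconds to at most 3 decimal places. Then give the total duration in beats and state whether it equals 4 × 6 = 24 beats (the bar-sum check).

1) 0.0ms=0b +1139.241ms=3b
2) 1139.241ms=3b +569.62ms=3/2b
3) 1708.861ms=9/2b +569.62ms=3/2b
4) 2278.481ms=6b +1139.241ms=3b
5) 3417.722ms=9b +1139.241ms=3b
6) 4556.962ms=12b +1139.241ms=3b
7) 5696.203ms=15b +2658.228ms=7b
8) 8354.43ms=22b +759.494ms=2b
Σ=24b of 24 (158bpm 6/8) — PASS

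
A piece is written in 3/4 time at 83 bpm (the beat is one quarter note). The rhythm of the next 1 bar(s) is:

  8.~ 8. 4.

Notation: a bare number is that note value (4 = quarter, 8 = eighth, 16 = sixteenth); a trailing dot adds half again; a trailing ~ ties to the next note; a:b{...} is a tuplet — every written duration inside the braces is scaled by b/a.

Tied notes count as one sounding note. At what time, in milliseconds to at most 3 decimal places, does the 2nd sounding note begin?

1. 0.0ms @ 0 + 1084.337ms (3/2)
2. 1084.337ms @ 3/2 + 1084.337ms (3/2)

note 2 onset = 3/2b = 1084.337ms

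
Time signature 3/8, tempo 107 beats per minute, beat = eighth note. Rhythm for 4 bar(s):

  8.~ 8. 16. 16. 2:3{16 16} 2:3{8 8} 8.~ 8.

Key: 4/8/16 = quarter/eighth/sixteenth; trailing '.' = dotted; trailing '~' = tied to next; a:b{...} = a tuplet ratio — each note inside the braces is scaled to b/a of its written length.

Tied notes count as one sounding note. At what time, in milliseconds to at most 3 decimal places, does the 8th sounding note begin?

1. 0.0ms @ 0 + 1682.243ms (3)
2. 1682.243ms @ 3 + 420.561ms (3/4)
3. 2102.804ms @ 15/4 + 420.561ms (3/4)
4. 2523.364ms @ 9/2 + 420.561ms (3/4)
5. 2943.925ms @ 21/4 + 420.561ms (3/4)
6. 3364.486ms @ 6 + 841.121ms (3/2)
7. 4205.607ms @ 15/2 + 841.121ms (3/2)
8. 5046.729ms @ 9 + 1682.243ms (3)

note 8 onset = 9b = 5046.729ms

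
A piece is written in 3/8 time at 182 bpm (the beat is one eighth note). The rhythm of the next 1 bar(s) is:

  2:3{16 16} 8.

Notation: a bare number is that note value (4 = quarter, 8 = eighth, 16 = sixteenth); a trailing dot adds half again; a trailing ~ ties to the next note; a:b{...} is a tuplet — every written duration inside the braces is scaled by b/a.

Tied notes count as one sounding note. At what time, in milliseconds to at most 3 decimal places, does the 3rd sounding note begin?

note 3 onset = 3/2b = 494.505ms

1. 0.0ms @ 0 + 247.253ms (3/4)
2. 247.253ms @ 3/4 + 247.253ms (3/4)
3. 494.505ms @ 3/2 + 494.505ms (3/2)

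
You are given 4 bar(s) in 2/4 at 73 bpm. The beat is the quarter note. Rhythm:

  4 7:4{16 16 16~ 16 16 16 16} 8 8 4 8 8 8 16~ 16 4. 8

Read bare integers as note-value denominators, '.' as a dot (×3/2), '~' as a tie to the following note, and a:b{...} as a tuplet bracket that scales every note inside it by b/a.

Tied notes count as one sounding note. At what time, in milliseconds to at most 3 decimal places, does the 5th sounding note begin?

1. 0.0ms @ 0 + 821.918ms (1)
2. 821.918ms @ 1 + 117.417ms (1/7)
3. 939.335ms @ 8/7 + 117.417ms (1/7)
4. 1056.751ms @ 9/7 + 234.834ms (2/7)
5. 1291.585ms @ 11/7 + 117.417ms (1/7)
6. 1409.002ms @ 12/7 + 117.417ms (1/7)
7. 1526.419ms @ 13/7 + 117.417ms (1/7)
8. 1643.836ms @ 2 + 410.959ms (1/2)
9. 2054.795ms @ 5/2 + 410.959ms (1/2)
10. 2465.753ms @ 3 + 821.918ms (1)
11. 3287.671ms @ 4 + 410.959ms (1/2)
12. 3698.63ms @ 9/2 + 410.959ms (1/2)
13. 4109.589ms @ 5 + 410.959ms (1/2)
14. 4520.548ms @ 11/2 + 410.959ms (1/2)
15. 4931.507ms @ 6 + 1232.877ms (3/2)
16. 6164.384ms @ 15/2 + 410.959ms (1/2)

note 5 onset = 11/7b = 1291.585ms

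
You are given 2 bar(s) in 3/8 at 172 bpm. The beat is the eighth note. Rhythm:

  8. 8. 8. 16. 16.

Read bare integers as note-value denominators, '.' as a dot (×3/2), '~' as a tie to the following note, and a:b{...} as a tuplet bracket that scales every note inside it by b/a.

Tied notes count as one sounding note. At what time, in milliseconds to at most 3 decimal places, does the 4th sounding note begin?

note 4 onset = 9/2b = 1569.767ms

1. 0.0ms @ 0 + 523.256ms (3/2)
2. 523.256ms @ 3/2 + 523.256ms (3/2)
3. 1046.512ms @ 3 + 523.256ms (3/2)
4. 1569.767ms @ 9/2 + 261.628ms (3/4)
5. 1831.395ms @ 21/4 + 261.628ms (3/4)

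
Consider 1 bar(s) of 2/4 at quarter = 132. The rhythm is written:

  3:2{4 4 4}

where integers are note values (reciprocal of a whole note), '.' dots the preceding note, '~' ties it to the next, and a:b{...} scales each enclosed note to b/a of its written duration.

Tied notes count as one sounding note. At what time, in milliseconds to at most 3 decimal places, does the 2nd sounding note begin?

1. 0.0ms @ 0 + 303.03ms (2/3)
2. 303.03ms @ 2/3 + 303.03ms (2/3)
3. 606.061ms @ 4/3 + 303.03ms (2/3)

note 2 onset = 2/3b = 303.03ms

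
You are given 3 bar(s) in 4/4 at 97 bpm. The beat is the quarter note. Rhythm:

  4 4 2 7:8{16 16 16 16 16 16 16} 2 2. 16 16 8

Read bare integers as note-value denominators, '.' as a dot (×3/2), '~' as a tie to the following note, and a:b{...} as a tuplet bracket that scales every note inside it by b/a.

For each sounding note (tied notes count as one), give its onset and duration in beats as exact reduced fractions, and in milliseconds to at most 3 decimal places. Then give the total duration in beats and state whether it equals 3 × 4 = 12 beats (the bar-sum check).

1) 0.0ms=0b +618.557ms=1b
2) 618.557ms=1b +618.557ms=1b
3) 1237.113ms=2b +1237.113ms=2b
4) 2474.227ms=4b +176.73ms=2/7b
5) 2650.957ms=30/7b +176.73ms=2/7b
6) 2827.688ms=32/7b +176.73ms=2/7b
7) 3004.418ms=34/7b +176.73ms=2/7b
8) 3181.149ms=36/7b +176.73ms=2/7b
9) 3357.879ms=38/7b +176.73ms=2/7b
10) 3534.61ms=40/7b +176.73ms=2/7b
11) 3711.34ms=6b +1237.113ms=2b
12) 4948.454ms=8b +1855.67ms=3b
13) 6804.124ms=11b +154.639ms=1/4b
14) 6958.763ms=45/4b +154.639ms=1/4b
15) 7113.402ms=23/2b +309.278ms=1/2b
Σ=12b of 12 (97bpm 4/4) — PASS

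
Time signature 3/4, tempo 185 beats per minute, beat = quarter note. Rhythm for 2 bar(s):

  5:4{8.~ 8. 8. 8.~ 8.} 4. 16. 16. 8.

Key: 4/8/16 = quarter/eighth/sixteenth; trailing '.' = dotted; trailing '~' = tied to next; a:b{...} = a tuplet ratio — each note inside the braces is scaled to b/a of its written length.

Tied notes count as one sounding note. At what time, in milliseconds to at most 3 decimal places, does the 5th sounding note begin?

1. 0.0ms @ 0 + 389.189ms (6/5)
2. 389.189ms @ 6/5 + 194.595ms (3/5)
3. 583.784ms @ 9/5 + 389.189ms (6/5)
4. 972.973ms @ 3 + 486.486ms (3/2)
5. 1459.459ms @ 9/2 + 121.622ms (3/8)
6. 1581.081ms @ 39/8 + 121.622ms (3/8)
7. 1702.703ms @ 21/4 + 243.243ms (3/4)

note 5 onset = 9/2b = 1459.459ms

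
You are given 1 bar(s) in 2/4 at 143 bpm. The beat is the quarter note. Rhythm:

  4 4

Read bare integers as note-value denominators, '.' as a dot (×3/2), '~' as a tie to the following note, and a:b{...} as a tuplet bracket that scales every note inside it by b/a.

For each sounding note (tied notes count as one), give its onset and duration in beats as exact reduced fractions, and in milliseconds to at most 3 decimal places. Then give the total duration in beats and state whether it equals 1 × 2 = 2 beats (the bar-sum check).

1) 0.0ms=0b +419.58ms=1b
2) 419.58ms=1b +419.58ms=1b
Σ=2b of 2 (143bpm 2/4) — PASS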